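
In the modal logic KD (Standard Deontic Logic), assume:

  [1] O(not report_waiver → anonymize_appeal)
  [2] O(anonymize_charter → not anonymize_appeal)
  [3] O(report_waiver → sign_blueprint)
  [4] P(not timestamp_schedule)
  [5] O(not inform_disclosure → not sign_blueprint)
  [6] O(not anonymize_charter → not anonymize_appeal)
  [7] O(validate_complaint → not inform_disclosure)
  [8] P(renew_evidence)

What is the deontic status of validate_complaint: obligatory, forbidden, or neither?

Premises 6 and 2 cover both cases: O(not anonymize_charter → not anonymize_appeal) and O(anonymize_charter → not anonymize_appeal). Since not anonymize_charter ∨ anonymize_charter is a tautology, O(not anonymize_appeal) follows.
The contrapositive of premise 1 (O(not report_waiver → anonymize_appeal)) is O(not anonymize_appeal → report_waiver), and O(not anonymize_appeal) is already established, so O(report_waiver).
From O(report_waiver) and premise 3, O(report_waiver → sign_blueprint), we obtain O(sign_blueprint).
The contrapositive of premise 5 (O(not inform_disclosure → not sign_blueprint)) is O(sign_blueprint → inform_disclosure), and O(sign_blueprint) is already established, so O(inform_disclosure).
The contrapositive of premise 7 (O(validate_complaint → not inform_disclosure)) is O(inform_disclosure → not validate_complaint), and O(inform_disclosure) is already established, so O(not validate_complaint).
Premises 4, 8 do not contribute to this derivation.
Thus O(not validate_complaint), which is F(validate_complaint): validate_complaint is forbidden.

Forbidden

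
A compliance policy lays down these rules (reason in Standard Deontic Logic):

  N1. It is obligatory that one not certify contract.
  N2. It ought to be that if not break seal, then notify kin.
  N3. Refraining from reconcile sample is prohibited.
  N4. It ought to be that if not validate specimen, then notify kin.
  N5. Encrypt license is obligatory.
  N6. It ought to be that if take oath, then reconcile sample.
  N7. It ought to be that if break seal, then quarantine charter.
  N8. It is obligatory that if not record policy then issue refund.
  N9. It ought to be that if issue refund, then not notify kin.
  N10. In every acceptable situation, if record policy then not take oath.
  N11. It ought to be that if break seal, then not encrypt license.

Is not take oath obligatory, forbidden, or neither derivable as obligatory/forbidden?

Obligatory

From premise 5 we have O(encrypt_license).
Premise 11, O(break_seal → ¬encrypt_license), contraposes to O(encrypt_license → ¬break_seal); with O(encrypt_license) we get O(¬break_seal).
From O(¬break_seal) and premise 2, O(¬break_seal → notify_kin), we obtain O(notify_kin).
The contrapositive of premise 9 (O(issue_refund → ¬notify_kin)) is O(notify_kin → ¬issue_refund), and O(notify_kin) is already established, so O(¬issue_refund).
The contrapositive of premise 8 (O(¬record_policy → issue_refund)) is O(¬issue_refund → record_policy), and O(¬issue_refund) is already established, so O(record_policy).
From O(record_policy) and premise 10, O(record_policy → ¬take_oath), we obtain O(¬take_oath).
Premises 1, 3, 4, 6, 7 do not contribute to this derivation.
Hence ¬take_oath is obligatory.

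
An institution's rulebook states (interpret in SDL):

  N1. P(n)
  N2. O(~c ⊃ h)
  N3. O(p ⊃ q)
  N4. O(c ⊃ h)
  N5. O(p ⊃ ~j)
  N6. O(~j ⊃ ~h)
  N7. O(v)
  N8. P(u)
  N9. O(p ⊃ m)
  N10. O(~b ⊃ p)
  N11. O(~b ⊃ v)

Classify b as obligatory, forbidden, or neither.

Premises 4 and 2 cover both cases: O(c ⊃ h) and O(~c ⊃ h). Since c ∨ ~c is a tautology, O(h) follows.
Premise 6 is O(~j ⊃ ~h); contrapositively O(h ⊃ j). Since O(h) holds, K gives O(j).
Premise 5, O(p ⊃ ~j), contraposes to O(j ⊃ ~p); with O(j) we get O(~p).
Premise 10, O(~b ⊃ p), contraposes to O(~p ⊃ b); with O(~p) we get O(b).
Premises 1, 3, 7, 8, 9, 11 do not contribute to this derivation.
Hence b is obligatory.

Obligatory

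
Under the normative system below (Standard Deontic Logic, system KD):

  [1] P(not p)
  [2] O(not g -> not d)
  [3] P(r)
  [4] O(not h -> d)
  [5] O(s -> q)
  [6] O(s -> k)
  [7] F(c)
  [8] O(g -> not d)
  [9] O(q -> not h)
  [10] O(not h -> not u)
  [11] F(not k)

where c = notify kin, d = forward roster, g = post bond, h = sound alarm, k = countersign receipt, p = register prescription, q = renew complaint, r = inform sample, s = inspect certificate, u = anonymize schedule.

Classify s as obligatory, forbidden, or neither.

Forbidden

Premises 2 and 8 are O(not g -> not d) and O(g -> not d); every ideal world satisfies not g or g, so in either case not d holds — hence O(not d).
Premise 4 is O(not h -> d); contrapositively O(not d -> h). Since O(not d) holds, K gives O(h).
Premise 9 is O(q -> not h); contrapositively O(h -> not q). Since O(h) holds, K gives O(not q).
Premise 5, O(s -> q), contraposes to O(not q -> not s); with O(not q) we get O(not s).
Premises 1, 3, 6, 7, 10, 11 do not contribute to this derivation.
Thus O(not s), which is F(s): s is forbidden.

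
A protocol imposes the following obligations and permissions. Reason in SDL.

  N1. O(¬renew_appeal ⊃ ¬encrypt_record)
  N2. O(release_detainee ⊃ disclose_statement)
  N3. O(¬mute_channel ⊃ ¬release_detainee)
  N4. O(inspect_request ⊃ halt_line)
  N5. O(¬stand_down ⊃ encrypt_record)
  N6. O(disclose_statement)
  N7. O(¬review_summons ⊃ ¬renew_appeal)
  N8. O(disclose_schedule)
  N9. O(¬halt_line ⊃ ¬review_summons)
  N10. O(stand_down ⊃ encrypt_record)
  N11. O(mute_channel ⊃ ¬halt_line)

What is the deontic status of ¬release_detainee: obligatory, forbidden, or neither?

Obligatory

By case analysis on ¬stand_down: premise 5 gives O(¬stand_down ⊃ encrypt_record) and premise 10 gives O(stand_down ⊃ encrypt_record), so O(encrypt_record) either way.
The contrapositive of premise 1 (O(¬renew_appeal ⊃ ¬encrypt_record)) is O(encrypt_record ⊃ renew_appeal), and O(encrypt_record) is already established, so O(renew_appeal).
Premise 7 is O(¬review_summons ⊃ ¬renew_appeal); contrapositively O(renew_appeal ⊃ review_summons). Since O(renew_appeal) holds, K gives O(review_summons).
The contrapositive of premise 9 (O(¬halt_line ⊃ ¬review_summons)) is O(review_summons ⊃ halt_line), and O(review_summons) is already established, so O(halt_line).
The contrapositive of premise 11 (O(mute_channel ⊃ ¬halt_line)) is O(halt_line ⊃ ¬mute_channel), and O(halt_line) is already established, so O(¬mute_channel).
With premise 3, O(¬mute_channel ⊃ ¬release_detainee), the K-axiom yields O(¬release_detainee).
Premises 2, 4, 6, 8 do not contribute to this derivation.
Hence ¬release_detainee is obligatory.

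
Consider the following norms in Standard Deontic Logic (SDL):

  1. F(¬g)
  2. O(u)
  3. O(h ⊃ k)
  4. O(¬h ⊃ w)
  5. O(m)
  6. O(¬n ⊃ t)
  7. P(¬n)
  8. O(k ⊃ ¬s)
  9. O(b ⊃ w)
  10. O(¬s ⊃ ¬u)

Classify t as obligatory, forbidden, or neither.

Premise 6 is O(¬n ⊃ t), but O(¬n) is not derivable from the premises (the permission P(¬n) asserts only ¬O(n), not O(¬n)), so it does not yield O(t).
No premise or chain of K-axiom applications forces O(t), and none forces O(¬t). So t is neither obligatory nor forbidden under these norms.

Neither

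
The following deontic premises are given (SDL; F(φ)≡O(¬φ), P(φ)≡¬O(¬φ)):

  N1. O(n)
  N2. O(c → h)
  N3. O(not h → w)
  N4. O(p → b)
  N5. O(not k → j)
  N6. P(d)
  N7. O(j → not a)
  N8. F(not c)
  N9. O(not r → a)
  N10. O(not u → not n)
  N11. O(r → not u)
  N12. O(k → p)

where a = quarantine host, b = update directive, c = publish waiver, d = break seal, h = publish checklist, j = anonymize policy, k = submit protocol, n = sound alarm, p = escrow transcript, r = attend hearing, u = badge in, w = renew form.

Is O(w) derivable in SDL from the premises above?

No

Premise 3 is O(not h → w), but O(not h) is not derivable from the premises, so it does not yield O(w).
No other premise forces O(w). An ideal world satisfying every premise can still have w false, so O(w) is not derivable.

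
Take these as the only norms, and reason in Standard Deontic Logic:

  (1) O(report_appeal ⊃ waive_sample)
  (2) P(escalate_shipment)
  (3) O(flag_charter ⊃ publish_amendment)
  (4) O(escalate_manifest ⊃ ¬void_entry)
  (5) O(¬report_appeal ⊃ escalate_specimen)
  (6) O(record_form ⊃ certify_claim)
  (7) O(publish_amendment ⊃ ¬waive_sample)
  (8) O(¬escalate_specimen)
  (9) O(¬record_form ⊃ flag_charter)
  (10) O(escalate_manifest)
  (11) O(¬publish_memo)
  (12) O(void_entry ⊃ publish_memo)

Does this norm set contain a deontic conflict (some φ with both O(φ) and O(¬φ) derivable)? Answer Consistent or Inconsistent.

Consistent

Premise 12 is O(void_entry ⊃ publish_memo), but O(void_entry) is not derivable from the premises, so it does not yield O(publish_memo).
So O(publish_memo) is not derivable, and the apparent clash with O(¬publish_memo) does not arise.
A world satisfying every obligation exists (e.g. certify_claim=true, escalate_manifest=true, escalate_shipment=false, escalate_specimen=false, flag_charter=false, publish_amendment=false, publish_memo=false, record_form=true, report_appeal=true, void_entry=false, waive_sample=true); no atom is both obligatory and forbidden, so the set is consistent.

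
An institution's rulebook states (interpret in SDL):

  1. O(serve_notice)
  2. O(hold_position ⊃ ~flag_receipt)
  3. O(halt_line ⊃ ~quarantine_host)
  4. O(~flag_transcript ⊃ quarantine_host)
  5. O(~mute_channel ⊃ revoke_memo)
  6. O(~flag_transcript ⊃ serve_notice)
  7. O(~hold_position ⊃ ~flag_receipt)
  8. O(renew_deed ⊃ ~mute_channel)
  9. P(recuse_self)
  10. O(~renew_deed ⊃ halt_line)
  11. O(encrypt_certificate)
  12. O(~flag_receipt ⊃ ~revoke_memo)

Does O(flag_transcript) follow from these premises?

Premises 7 and 2 cover both cases: O(~hold_position ⊃ ~flag_receipt) and O(hold_position ⊃ ~flag_receipt). Since ~hold_position ∨ hold_position is a tautology, O(~flag_receipt) follows.
Premise 12 is O(~flag_receipt ⊃ ~revoke_memo); since O(~flag_receipt), deontic closure gives O(~revoke_memo).
Premise 5 is O(~mute_channel ⊃ revoke_memo); contrapositively O(~revoke_memo ⊃ mute_channel). Since O(~revoke_memo) holds, K gives O(mute_channel).
Premise 8 is O(renew_deed ⊃ ~mute_channel); contrapositively O(mute_channel ⊃ ~renew_deed). Since O(mute_channel) holds, K gives O(~renew_deed).
With premise 10, O(~renew_deed ⊃ halt_line), the K-axiom yields O(halt_line).
Premise 3 is O(halt_line ⊃ ~quarantine_host); since O(halt_line), deontic closure gives O(~quarantine_host).
Premise 4, O(~flag_transcript ⊃ quarantine_host), contraposes to O(~quarantine_host ⊃ flag_transcript); with O(~quarantine_host) we get O(flag_transcript).
Premises 1, 6, 9, 11 do not contribute to this derivation.
So O(flag_transcript) follows.

Yes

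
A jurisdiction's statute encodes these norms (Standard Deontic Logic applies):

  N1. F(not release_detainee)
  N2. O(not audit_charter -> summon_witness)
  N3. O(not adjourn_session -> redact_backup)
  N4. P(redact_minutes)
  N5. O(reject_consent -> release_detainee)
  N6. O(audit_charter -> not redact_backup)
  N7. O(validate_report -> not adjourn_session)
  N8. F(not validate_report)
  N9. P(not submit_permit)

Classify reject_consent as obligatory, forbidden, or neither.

Neither

Premise 5 is O(reject_consent -> release_detainee); even if O(release_detainee) held, inferring O(reject_consent) would be affirming the consequent — invalid.
No premise or chain of K-axiom applications forces O(reject_consent), and none forces O(not reject_consent). So reject_consent is neither obligatory nor forbidden under these norms.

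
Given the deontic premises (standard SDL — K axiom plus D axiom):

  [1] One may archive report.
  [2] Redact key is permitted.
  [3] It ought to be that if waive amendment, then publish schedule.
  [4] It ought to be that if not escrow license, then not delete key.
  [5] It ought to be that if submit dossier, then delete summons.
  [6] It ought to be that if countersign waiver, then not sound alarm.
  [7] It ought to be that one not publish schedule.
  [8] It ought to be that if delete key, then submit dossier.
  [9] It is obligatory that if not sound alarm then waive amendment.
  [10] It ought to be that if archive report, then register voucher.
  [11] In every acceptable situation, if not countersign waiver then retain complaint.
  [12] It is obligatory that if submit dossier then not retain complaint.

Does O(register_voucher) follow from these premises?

No

Premise 10 is O(archive_report → register_voucher), but O(archive_report) is not derivable from the premises (the permission P(archive_report) asserts only ¬O(¬archive_report), not O(archive_report)), so it does not yield O(register_voucher).
No other premise forces O(register_voucher). An ideal world satisfying every premise can still have register_voucher false, so O(register_voucher) is not derivable.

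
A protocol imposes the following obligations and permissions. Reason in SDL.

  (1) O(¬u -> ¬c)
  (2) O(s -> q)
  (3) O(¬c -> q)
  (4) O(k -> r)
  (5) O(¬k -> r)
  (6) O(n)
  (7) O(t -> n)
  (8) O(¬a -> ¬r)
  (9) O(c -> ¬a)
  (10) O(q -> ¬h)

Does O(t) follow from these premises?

Premise 7 is O(t -> n); even if O(n) held, inferring O(t) would be affirming the consequent — invalid.
No other premise forces O(t). An ideal world satisfying every premise can still have t false, so O(t) is not derivable.

No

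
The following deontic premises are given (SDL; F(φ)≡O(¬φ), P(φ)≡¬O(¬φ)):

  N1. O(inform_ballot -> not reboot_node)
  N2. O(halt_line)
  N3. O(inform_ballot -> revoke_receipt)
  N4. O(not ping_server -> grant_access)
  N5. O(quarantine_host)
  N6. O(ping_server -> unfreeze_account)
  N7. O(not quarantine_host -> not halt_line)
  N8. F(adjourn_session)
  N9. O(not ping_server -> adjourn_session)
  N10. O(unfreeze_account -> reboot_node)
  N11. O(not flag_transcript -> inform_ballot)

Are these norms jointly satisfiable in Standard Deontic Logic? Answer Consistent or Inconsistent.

Premise 7 is O(not quarantine_host -> not halt_line), but O(not quarantine_host) is not derivable from the premises, so it does not yield O(not halt_line).
So O(not halt_line) is not derivable, and the apparent clash with O(halt_line) does not arise.
A world satisfying every obligation exists (e.g. adjourn_session=false, flag_transcript=true, grant_access=false, halt_line=true, inform_ballot=false, ping_server=true, quarantine_host=true, reboot_node=true, revoke_receipt=false, unfreeze_account=true); no atom is both obligatory and forbidden, so the set is consistent.

Consistent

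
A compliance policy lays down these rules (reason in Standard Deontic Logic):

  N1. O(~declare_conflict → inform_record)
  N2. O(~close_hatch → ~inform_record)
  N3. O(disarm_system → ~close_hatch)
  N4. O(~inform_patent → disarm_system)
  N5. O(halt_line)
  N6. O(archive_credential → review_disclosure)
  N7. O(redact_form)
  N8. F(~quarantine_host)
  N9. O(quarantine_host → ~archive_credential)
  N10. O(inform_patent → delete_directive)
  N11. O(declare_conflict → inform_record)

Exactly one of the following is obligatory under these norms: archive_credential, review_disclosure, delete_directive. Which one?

Premises 1 and 11 cover both cases: O(~declare_conflict → inform_record) and O(declare_conflict → inform_record). Since ~declare_conflict ∨ declare_conflict is a tautology, O(inform_record) follows.
The contrapositive of premise 2 (O(~close_hatch → ~inform_record)) is O(inform_record → close_hatch), and O(inform_record) is already established, so O(close_hatch).
Premise 3, O(disarm_system → ~close_hatch), contraposes to O(close_hatch → ~disarm_system); with O(close_hatch) we get O(~disarm_system).
Premise 4, O(~inform_patent → disarm_system), contraposes to O(~disarm_system → inform_patent); with O(~disarm_system) we get O(inform_patent).
Applying K to premise 10 (O(inform_patent → delete_directive)) and O(inform_patent) yields O(delete_directive).
So O(delete_directive) holds — delete_directive is obligatory. None of the other listed options is made obligatory by any chain of premises.

delete_directive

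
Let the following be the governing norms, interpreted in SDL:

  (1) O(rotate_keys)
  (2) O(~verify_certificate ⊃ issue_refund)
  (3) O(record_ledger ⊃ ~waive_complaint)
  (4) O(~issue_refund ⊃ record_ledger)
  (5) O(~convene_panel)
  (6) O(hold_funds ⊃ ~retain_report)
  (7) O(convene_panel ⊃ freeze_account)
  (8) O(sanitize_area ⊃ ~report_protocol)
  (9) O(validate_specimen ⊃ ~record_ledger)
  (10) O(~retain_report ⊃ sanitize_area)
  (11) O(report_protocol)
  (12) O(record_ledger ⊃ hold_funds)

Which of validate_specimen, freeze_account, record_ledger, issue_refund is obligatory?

issue_refund

From premise 11 we have O(report_protocol).
The contrapositive of premise 8 (O(sanitize_area ⊃ ~report_protocol)) is O(report_protocol ⊃ ~sanitize_area), and O(report_protocol) is already established, so O(~sanitize_area).
The contrapositive of premise 10 (O(~retain_report ⊃ sanitize_area)) is O(~sanitize_area ⊃ retain_report), and O(~sanitize_area) is already established, so O(retain_report).
Premise 6 is O(hold_funds ⊃ ~retain_report); contrapositively O(retain_report ⊃ ~hold_funds). Since O(retain_report) holds, K gives O(~hold_funds).
Premise 12 is O(record_ledger ⊃ hold_funds); contrapositively O(~hold_funds ⊃ ~record_ledger). Since O(~hold_funds) holds, K gives O(~record_ledger).
Premise 4, O(~issue_refund ⊃ record_ledger), contraposes to O(~record_ledger ⊃ issue_refund); with O(~record_ledger) we get O(issue_refund).
So O(issue_refund) holds — issue_refund is obligatory. None of the other listed options is made obligatory by any chain of premises.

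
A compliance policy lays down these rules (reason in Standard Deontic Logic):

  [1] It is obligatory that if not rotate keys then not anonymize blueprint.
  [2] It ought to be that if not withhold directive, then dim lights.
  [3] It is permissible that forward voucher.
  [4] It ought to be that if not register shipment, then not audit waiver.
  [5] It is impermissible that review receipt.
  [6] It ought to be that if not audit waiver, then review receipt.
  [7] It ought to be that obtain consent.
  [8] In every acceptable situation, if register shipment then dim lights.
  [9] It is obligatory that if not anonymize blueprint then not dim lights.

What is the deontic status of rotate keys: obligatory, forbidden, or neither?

Obligatory

F(review_receipt) at premise 5 means O(¬review_receipt).
The contrapositive of premise 6 (O(¬audit_waiver → review_receipt)) is O(¬review_receipt → audit_waiver), and O(¬review_receipt) is already established, so O(audit_waiver).
Premise 4, O(¬register_shipment → ¬audit_waiver), contraposes to O(audit_waiver → register_shipment); with O(audit_waiver) we get O(register_shipment).
Premise 8 is O(register_shipment → dim_lights); since O(register_shipment), deontic closure gives O(dim_lights).
Premise 9 is O(¬anonymize_blueprint → ¬dim_lights); contrapositively O(dim_lights → anonymize_blueprint). Since O(dim_lights) holds, K gives O(anonymize_blueprint).
Premise 1, O(¬rotate_keys → ¬anonymize_blueprint), contraposes to O(anonymize_blueprint → rotate_keys); with O(anonymize_blueprint) we get O(rotate_keys).
Premises 2, 3, 7 do not contribute to this derivation.
Hence rotate_keys is obligatory.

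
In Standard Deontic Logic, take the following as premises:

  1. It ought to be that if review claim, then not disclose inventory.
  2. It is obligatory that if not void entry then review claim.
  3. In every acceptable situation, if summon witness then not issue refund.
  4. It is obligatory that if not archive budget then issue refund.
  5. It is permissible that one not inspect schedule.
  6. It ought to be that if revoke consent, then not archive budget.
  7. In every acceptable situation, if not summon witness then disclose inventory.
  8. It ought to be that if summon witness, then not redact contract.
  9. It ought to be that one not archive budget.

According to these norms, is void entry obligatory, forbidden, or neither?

Obligatory

Premise 9 states O(¬archive_budget) outright.
With premise 4, O(¬archive_budget → issue_refund), the K-axiom yields O(issue_refund).
Premise 3, O(summon_witness → ¬issue_refund), contraposes to O(issue_refund → ¬summon_witness); with O(issue_refund) we get O(¬summon_witness).
From O(¬summon_witness) and premise 7, O(¬summon_witness → disclose_inventory), we obtain O(disclose_inventory).
The contrapositive of premise 1 (O(review_claim → ¬disclose_inventory)) is O(disclose_inventory → ¬review_claim), and O(disclose_inventory) is already established, so O(¬review_claim).
The contrapositive of premise 2 (O(¬void_entry → review_claim)) is O(¬review_claim → void_entry), and O(¬review_claim) is already established, so O(void_entry).
Premises 5, 6, 8 do not contribute to this derivation.
Hence void_entry is obligatory.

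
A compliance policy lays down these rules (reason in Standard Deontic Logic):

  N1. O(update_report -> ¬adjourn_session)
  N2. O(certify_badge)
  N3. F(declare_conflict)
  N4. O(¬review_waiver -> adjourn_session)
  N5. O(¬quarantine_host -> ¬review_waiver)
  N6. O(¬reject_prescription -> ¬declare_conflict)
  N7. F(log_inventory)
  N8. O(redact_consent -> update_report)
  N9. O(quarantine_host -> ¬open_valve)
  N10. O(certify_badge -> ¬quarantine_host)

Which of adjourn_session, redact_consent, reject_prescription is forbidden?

redact_consent

From premise 2 we have O(certify_badge).
Premise 10 is O(certify_badge -> ¬quarantine_host); since O(certify_badge), deontic closure gives O(¬quarantine_host).
From O(¬quarantine_host) and premise 5, O(¬quarantine_host -> ¬review_waiver), we obtain O(¬review_waiver).
Applying K to premise 4 (O(¬review_waiver -> adjourn_session)) and O(¬review_waiver) yields O(adjourn_session).
Premise 1, O(update_report -> ¬adjourn_session), contraposes to O(adjourn_session -> ¬update_report); with O(adjourn_session) we get O(¬update_report).
Premise 8, O(redact_consent -> update_report), contraposes to O(¬update_report -> ¬redact_consent); with O(¬update_report) we get O(¬redact_consent).
So O(¬redact_consent) holds, i.e. redact_consent is forbidden. None of the other listed options is forbidden under the premises.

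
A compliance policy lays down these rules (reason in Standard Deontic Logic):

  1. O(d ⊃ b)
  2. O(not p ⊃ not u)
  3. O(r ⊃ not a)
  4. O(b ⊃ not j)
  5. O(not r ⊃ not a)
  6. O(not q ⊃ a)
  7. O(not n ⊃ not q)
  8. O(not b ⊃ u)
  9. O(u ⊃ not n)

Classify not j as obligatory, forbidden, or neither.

Obligatory

By case analysis on not r: premise 5 gives O(not r ⊃ not a) and premise 3 gives O(r ⊃ not a), so O(not a) either way.
Premise 6 is O(not q ⊃ a); contrapositively O(not a ⊃ q). Since O(not a) holds, K gives O(q).
Premise 7 is O(not n ⊃ not q); contrapositively O(q ⊃ n). Since O(q) holds, K gives O(n).
The contrapositive of premise 9 (O(u ⊃ not n)) is O(n ⊃ not u), and O(n) is already established, so O(not u).
The contrapositive of premise 8 (O(not b ⊃ u)) is O(not u ⊃ b), and O(not u) is already established, so O(b).
With premise 4, O(b ⊃ not j), the K-axiom yields O(not j).
Premises 1, 2 do not contribute to this derivation.
Hence not j is obligatory.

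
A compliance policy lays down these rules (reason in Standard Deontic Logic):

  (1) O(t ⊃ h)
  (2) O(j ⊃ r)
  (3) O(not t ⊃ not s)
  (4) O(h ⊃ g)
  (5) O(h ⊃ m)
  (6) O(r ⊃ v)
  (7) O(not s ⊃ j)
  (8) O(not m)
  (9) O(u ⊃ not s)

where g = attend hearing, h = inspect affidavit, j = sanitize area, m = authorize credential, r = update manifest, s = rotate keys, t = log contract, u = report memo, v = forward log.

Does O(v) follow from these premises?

Yes

Premise 8 states O(not m) outright.
Premise 5 is O(h ⊃ m); contrapositively O(not m ⊃ not h). Since O(not m) holds, K gives O(not h).
The contrapositive of premise 1 (O(t ⊃ h)) is O(not h ⊃ not t), and O(not h) is already established, so O(not t).
With premise 3, O(not t ⊃ not s), the K-axiom yields O(not s).
With premise 7, O(not s ⊃ j), the K-axiom yields O(j).
With premise 2, O(j ⊃ r), the K-axiom yields O(r).
Premise 6 is O(r ⊃ v); since O(r), deontic closure gives O(v).
Premises 4, 9 do not contribute to this derivation.
So O(v) follows.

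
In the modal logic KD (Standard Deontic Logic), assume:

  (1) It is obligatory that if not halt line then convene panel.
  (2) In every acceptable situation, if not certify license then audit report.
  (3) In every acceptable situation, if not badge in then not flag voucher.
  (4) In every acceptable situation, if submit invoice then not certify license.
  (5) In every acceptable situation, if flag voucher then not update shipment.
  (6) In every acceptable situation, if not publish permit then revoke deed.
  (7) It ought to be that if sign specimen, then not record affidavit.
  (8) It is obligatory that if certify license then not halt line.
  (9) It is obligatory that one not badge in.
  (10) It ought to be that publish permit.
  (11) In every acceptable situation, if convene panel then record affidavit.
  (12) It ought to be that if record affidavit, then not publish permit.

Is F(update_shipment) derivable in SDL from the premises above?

Premise 5 is O(flag_voucher → ¬update_shipment), but O(flag_voucher) is not derivable from the premises, so it does not yield O(¬update_shipment).
No other premise forces O(¬update_shipment). An ideal world satisfying every premise can still have update_shipment true, so F(update_shipment) is not derivable.

No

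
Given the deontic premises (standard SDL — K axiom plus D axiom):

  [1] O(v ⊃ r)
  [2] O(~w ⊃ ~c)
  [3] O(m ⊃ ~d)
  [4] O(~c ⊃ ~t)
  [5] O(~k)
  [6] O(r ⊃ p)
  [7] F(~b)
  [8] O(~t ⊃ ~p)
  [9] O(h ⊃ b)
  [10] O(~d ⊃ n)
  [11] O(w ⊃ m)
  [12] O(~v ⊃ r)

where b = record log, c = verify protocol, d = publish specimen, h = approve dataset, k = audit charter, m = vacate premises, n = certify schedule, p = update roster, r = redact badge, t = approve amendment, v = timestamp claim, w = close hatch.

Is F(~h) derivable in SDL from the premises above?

Premise 9 is O(h ⊃ b); even if O(b) held, inferring O(h) would be affirming the consequent — invalid.
No other premise forces O(h). An ideal world satisfying every premise can still have ~h true, so F(~h) is not derivable.

No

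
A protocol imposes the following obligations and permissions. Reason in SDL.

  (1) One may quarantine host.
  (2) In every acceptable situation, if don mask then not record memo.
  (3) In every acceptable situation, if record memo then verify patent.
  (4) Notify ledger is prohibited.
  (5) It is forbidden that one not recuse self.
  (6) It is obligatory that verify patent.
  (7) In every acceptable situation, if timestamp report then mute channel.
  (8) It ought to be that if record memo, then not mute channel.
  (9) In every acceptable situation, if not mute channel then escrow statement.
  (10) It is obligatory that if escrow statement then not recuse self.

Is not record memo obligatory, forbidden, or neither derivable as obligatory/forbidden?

F(¬recuse_self) at premise 5 means O(recuse_self).
Premise 10 is O(escrow_statement → ¬recuse_self); contrapositively O(recuse_self → ¬escrow_statement). Since O(recuse_self) holds, K gives O(¬escrow_statement).
The contrapositive of premise 9 (O(¬mute_channel → escrow_statement)) is O(¬escrow_statement → mute_channel), and O(¬escrow_statement) is already established, so O(mute_channel).
Premise 8 is O(record_memo → ¬mute_channel); contrapositively O(mute_channel → ¬record_memo). Since O(mute_channel) holds, K gives O(¬record_memo).
Premises 1, 2, 3, 4, 6, 7 do not contribute to this derivation.
Hence ¬record_memo is obligatory.

Obligatory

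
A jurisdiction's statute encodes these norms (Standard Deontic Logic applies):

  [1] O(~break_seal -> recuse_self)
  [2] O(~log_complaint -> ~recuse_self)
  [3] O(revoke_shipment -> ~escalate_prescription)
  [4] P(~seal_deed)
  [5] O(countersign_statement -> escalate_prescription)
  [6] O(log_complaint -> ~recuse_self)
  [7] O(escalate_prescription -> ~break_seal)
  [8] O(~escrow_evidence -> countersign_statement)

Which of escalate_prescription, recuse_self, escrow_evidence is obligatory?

escrow_evidence

By case analysis on log_complaint: premise 6 gives O(log_complaint -> ~recuse_self) and premise 2 gives O(~log_complaint -> ~recuse_self), so O(~recuse_self) either way.
Premise 1, O(~break_seal -> recuse_self), contraposes to O(~recuse_self -> break_seal); with O(~recuse_self) we get O(break_seal).
Premise 7 is O(escalate_prescription -> ~break_seal); contrapositively O(break_seal -> ~escalate_prescription). Since O(break_seal) holds, K gives O(~escalate_prescription).
Premise 5 is O(countersign_statement -> escalate_prescription); contrapositively O(~escalate_prescription -> ~countersign_statement). Since O(~escalate_prescription) holds, K gives O(~countersign_statement).
Premise 8 is O(~escrow_evidence -> countersign_statement); contrapositively O(~countersign_statement -> escrow_evidence). Since O(~countersign_statement) holds, K gives O(escrow_evidence).
So O(escrow_evidence) holds — escrow_evidence is obligatory. None of the other listed options is made obligatory by any chain of premises.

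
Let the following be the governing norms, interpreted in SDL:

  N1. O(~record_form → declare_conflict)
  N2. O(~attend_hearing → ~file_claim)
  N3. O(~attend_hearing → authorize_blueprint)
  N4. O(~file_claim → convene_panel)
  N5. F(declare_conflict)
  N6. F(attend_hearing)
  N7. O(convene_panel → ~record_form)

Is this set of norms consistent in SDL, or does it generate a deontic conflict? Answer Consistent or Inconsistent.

F(declare_conflict) at premise 5 means O(~declare_conflict).
Premise 1 is O(~record_form → declare_conflict); contrapositively O(~declare_conflict → record_form). Since O(~declare_conflict) holds, K gives O(record_form).
The contrapositive of premise 7 (O(convene_panel → ~record_form)) is O(record_form → ~convene_panel), and O(record_form) is already established, so O(~convene_panel).
The contrapositive of premise 4 (O(~file_claim → convene_panel)) is O(~convene_panel → file_claim), and O(~convene_panel) is already established, so O(file_claim).
The contrapositive of premise 2 (O(~attend_hearing → ~file_claim)) is O(file_claim → attend_hearing), and O(file_claim) is already established, so O(attend_hearing).
But premise 6, F(attend_hearing), means O(~attend_hearing).
We now have both O(attend_hearing) and O(~attend_hearing) — attend_hearing is simultaneously obligatory and forbidden, violating the D-axiom.

Inconsistent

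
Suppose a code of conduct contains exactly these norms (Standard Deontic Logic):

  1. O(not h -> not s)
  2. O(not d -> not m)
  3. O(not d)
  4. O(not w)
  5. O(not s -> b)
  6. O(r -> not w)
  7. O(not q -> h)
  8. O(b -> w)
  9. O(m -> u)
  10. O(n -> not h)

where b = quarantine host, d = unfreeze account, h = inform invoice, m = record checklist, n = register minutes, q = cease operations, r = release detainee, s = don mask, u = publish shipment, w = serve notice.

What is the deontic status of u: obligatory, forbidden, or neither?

Neither

Premise 9 is O(m -> u), but O(m) is not derivable from the premises, so it does not yield O(u).
No premise or chain of K-axiom applications forces O(u), and none forces O(not u). So u is neither obligatory nor forbidden under these norms.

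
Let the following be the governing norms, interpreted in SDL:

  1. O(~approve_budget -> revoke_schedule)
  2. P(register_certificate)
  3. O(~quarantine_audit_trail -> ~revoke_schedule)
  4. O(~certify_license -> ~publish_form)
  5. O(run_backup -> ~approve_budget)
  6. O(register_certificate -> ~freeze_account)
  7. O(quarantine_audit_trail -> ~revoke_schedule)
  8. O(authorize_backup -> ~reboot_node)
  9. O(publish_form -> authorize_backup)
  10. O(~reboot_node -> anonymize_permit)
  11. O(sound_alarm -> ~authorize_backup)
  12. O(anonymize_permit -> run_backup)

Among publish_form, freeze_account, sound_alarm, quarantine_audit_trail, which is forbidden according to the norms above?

publish_form

By case analysis on ~quarantine_audit_trail: premise 3 gives O(~quarantine_audit_trail -> ~revoke_schedule) and premise 7 gives O(quarantine_audit_trail -> ~revoke_schedule), so O(~revoke_schedule) either way.
Premise 1, O(~approve_budget -> revoke_schedule), contraposes to O(~revoke_schedule -> approve_budget); with O(~revoke_schedule) we get O(approve_budget).
Premise 5, O(run_backup -> ~approve_budget), contraposes to O(approve_budget -> ~run_backup); with O(approve_budget) we get O(~run_backup).
The contrapositive of premise 12 (O(anonymize_permit -> run_backup)) is O(~run_backup -> ~anonymize_permit), and O(~run_backup) is already established, so O(~anonymize_permit).
Premise 10 is O(~reboot_node -> anonymize_permit); contrapositively O(~anonymize_permit -> reboot_node). Since O(~anonymize_permit) holds, K gives O(reboot_node).
Premise 8, O(authorize_backup -> ~reboot_node), contraposes to O(reboot_node -> ~authorize_backup); with O(reboot_node) we get O(~authorize_backup).
The contrapositive of premise 9 (O(publish_form -> authorize_backup)) is O(~authorize_backup -> ~publish_form), and O(~authorize_backup) is already established, so O(~publish_form).
So O(~publish_form) holds, i.e. publish_form is forbidden. None of the other listed options is forbidden under the premises.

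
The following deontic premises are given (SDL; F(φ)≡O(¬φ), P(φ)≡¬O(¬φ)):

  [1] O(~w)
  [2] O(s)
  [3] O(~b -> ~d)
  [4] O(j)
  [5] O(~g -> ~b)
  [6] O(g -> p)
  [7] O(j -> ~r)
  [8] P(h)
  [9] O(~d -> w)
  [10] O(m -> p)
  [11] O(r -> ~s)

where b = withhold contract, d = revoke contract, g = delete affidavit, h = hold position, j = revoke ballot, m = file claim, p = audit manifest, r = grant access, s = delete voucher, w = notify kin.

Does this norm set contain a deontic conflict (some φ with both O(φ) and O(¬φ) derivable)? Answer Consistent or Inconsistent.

Consistent

Premise 11 is O(r -> ~s), but O(r) is not derivable from the premises, so it does not yield O(~s).
So O(~s) is not derivable, and the apparent clash with O(s) does not arise.
A world satisfying every obligation exists (e.g. b=true, d=true, g=true, h=false, j=true, m=false, p=true, r=false, s=true, w=false); no atom is both obligatory and forbidden, so the set is consistent.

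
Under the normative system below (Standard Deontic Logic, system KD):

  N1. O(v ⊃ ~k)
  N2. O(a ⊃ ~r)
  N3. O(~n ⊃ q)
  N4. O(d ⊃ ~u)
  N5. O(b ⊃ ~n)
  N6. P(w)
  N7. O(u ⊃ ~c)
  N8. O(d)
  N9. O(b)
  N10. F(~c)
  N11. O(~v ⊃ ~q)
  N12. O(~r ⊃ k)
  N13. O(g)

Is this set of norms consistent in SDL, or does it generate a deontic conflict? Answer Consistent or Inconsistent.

Consistent

Premise 7 is O(u ⊃ ~c), but O(u) is not derivable from the premises, so it does not yield O(~c).
So O(~c) is not derivable, and the apparent clash with O(c) does not arise.
A world satisfying every obligation exists (e.g. a=false, b=true, c=true, d=true, g=true, k=false, n=false, q=true, r=true, u=false, v=true, w=false); no atom is both obligatory and forbidden, so the set is consistent.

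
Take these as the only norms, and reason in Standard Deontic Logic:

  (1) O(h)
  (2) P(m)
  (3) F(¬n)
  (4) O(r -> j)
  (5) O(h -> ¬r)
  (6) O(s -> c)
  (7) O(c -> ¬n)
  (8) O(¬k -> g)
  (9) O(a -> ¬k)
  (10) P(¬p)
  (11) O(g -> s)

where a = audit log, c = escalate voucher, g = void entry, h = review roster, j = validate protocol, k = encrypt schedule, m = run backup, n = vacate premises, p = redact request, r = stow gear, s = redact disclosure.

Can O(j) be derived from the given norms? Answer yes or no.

Premise 4 is O(r -> j), but O(r) is not derivable from the premises, so it does not yield O(j).
No other premise forces O(j). An ideal world satisfying every premise can still have j false, so O(j) is not derivable.

No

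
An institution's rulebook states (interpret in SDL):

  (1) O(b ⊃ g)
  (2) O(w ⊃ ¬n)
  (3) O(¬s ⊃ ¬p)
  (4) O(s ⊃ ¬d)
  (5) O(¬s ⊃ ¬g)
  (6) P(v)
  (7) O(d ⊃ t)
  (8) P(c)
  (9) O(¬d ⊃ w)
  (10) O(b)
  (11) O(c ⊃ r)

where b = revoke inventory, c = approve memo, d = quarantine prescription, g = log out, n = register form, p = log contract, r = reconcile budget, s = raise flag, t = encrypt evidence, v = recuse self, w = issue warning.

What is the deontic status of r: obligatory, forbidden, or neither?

Premise 11 is O(c ⊃ r), but O(c) is not derivable from the premises (the permission P(c) asserts only ¬O(¬c), not O(c)), so it does not yield O(r).
No premise or chain of K-axiom applications forces O(r), and none forces O(¬r). So r is neither obligatory nor forbidden under these norms.

Neither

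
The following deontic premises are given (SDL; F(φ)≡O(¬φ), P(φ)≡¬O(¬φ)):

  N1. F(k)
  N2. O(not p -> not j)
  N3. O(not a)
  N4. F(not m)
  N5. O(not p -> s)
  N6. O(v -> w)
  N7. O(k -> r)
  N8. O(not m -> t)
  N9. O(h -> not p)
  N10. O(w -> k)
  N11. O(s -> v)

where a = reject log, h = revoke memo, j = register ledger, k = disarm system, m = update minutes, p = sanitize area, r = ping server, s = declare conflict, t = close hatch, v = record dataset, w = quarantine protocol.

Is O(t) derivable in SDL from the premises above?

Premise 8 is O(not m -> t), but O(not m) is not derivable from the premises, so it does not yield O(t).
No other premise forces O(t). An ideal world satisfying every premise can still have t false, so O(t) is not derivable.

No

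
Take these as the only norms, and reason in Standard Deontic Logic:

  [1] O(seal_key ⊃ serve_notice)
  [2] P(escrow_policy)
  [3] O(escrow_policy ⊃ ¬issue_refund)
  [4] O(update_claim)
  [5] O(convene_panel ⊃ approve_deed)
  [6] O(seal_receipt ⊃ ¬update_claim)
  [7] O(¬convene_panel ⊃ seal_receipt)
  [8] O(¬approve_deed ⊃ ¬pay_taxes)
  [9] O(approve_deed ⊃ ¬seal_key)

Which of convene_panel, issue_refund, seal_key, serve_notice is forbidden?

seal_key

Premise 4 states O(update_claim) outright.
Premise 6, O(seal_receipt ⊃ ¬update_claim), contraposes to O(update_claim ⊃ ¬seal_receipt); with O(update_claim) we get O(¬seal_receipt).
Premise 7 is O(¬convene_panel ⊃ seal_receipt); contrapositively O(¬seal_receipt ⊃ convene_panel). Since O(¬seal_receipt) holds, K gives O(convene_panel).
Applying K to premise 5 (O(convene_panel ⊃ approve_deed)) and O(convene_panel) yields O(approve_deed).
Applying K to premise 9 (O(approve_deed ⊃ ¬seal_key)) and O(approve_deed) yields O(¬seal_key).
So O(¬seal_key) holds, i.e. seal_key is forbidden. None of the other listed options is forbidden under the premises.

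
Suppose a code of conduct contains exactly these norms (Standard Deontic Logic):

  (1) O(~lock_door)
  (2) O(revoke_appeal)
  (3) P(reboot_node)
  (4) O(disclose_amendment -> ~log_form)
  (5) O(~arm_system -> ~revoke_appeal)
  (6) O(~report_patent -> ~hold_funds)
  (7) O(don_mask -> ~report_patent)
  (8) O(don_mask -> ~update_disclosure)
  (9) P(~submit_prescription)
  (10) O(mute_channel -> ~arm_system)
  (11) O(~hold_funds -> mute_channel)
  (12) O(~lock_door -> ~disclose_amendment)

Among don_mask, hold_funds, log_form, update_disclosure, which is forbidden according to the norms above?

don_mask

Premise 2 states O(revoke_appeal) outright.
Premise 5, O(~arm_system -> ~revoke_appeal), contraposes to O(revoke_appeal -> arm_system); with O(revoke_appeal) we get O(arm_system).
Premise 10, O(mute_channel -> ~arm_system), contraposes to O(arm_system -> ~mute_channel); with O(arm_system) we get O(~mute_channel).
The contrapositive of premise 11 (O(~hold_funds -> mute_channel)) is O(~mute_channel -> hold_funds), and O(~mute_channel) is already established, so O(hold_funds).
The contrapositive of premise 6 (O(~report_patent -> ~hold_funds)) is O(hold_funds -> report_patent), and O(hold_funds) is already established, so O(report_patent).
The contrapositive of premise 7 (O(don_mask -> ~report_patent)) is O(report_patent -> ~don_mask), and O(report_patent) is already established, so O(~don_mask).
So O(~don_mask) holds, i.e. don_mask is forbidden. None of the other listed options is forbidden under the premises.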